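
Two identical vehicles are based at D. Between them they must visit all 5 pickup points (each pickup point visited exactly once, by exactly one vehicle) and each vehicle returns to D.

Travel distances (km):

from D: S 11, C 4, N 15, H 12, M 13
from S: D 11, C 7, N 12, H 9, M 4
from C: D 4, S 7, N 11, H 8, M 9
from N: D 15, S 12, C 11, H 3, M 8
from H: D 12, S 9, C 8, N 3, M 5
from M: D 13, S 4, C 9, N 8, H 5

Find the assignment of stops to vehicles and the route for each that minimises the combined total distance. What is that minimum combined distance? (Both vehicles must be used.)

Check every non-empty split of the stops between the two vehicles; for each half take its own optimal tour:
  {S} + {C, N, H, M}: 22 + 36 = 58
  {C} + {S, N, H, M}: 8 + 38 = 46
  {S, C} + {N, H, M}: 22 + 36 = 58
  {N} + {S, C, H, M}: 30 + 32 = 62
  {S, N} + {C, H, M}: 38 + 30 = 68
  {C, N} + {S, H, M}: 30 + 32 = 62
  … (15 splits in total)
Best: vehicle 1 D → C → D = 8; vehicle 2 D → S → M → N → H → D = 38; combined 46.

Minimum combined distance: 46 km.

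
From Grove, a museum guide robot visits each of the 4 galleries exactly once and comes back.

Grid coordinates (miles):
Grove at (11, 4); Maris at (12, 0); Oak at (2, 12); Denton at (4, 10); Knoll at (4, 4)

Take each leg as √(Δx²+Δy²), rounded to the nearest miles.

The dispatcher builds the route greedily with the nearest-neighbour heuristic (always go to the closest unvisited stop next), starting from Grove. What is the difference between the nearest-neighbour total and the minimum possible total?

From Grove: Maris=4, Knoll=7, Denton=9, Oak=12 → choose Maris (4).
From Maris: Knoll=9, Denton=13, Oak=16 → choose Knoll (9).
From Knoll: Denton=6, Oak=8 → choose Denton (6).
From Denton: Oak=3 → choose Oak (3).
NN route Grove → Maris → Knoll → Denton → Oak → Grove costs 34.
Optimal: Grove → Maris → Knoll → Oak → Denton → Grove costs 33 (by enumerating all 12 distinct tours).
Excess = 34 − 33 = 1.

The nearest-neighbour route is 1 miles longer than optimal.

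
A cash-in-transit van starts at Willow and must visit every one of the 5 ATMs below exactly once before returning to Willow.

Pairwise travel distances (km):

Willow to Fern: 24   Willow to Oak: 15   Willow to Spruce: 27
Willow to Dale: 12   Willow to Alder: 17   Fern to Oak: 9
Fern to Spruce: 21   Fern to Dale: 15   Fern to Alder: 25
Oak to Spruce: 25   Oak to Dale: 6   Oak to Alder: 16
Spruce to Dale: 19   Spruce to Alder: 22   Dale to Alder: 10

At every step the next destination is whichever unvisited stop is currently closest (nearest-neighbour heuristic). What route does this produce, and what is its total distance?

Nearest-neighbour total = 87 km; route Willow → Dale → Oak → Fern → Spruce → Alder → Willow.

From Willow: distances to unvisited — Dale=12, Oak=15, Alder=17, Fern=24, Spruce=27. Nearest is Dale (12).
From Dale: distances to unvisited — Oak=6, Alder=10, Fern=15, Spruce=19. Nearest is Oak (6).
From Oak: distances to unvisited — Fern=9, Alder=16, Spruce=25. Nearest is Fern (9).
From Fern: distances to unvisited — Spruce=21, Alder=25. Nearest is Spruce (21).
From Spruce: distances to unvisited — Alder=22. Nearest is Alder (22).
Return Alder→Willow: 17.
Total = 12 + 6 + 9 + 21 + 22 + 17 = 87.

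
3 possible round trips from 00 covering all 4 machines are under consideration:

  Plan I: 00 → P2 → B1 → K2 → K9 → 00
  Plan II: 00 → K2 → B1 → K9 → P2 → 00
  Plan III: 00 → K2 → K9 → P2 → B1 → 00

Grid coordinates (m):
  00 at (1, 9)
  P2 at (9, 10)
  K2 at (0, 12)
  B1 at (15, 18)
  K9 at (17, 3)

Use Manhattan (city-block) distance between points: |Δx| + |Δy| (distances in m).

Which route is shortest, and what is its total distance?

66 m — Plan II is the shortest.

Plan I: 9 + 14 + 21 + 26 + 22 = 92
Plan II: 4 + 21 + 17 + 15 + 9 = 66
Plan III: 4 + 26 + 15 + 14 + 23 = 82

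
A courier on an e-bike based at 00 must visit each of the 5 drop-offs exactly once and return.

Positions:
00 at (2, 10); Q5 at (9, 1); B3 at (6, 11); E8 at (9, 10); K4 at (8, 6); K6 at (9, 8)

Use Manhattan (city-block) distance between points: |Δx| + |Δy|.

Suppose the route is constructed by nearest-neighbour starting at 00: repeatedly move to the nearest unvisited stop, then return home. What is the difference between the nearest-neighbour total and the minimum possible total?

From 00: B3=5, E8=7, K6=9, K4=10, Q5=16 → choose B3 (5).
From B3: E8=4, K6=6, K4=7, Q5=13 → choose E8 (4).
From E8: K6=2, K4=5, Q5=9 → choose K6 (2).
From K6: K4=3, Q5=7 → choose K4 (3).
From K4: Q5=6 → choose Q5 (6).
NN route 00 → B3 → E8 → K6 → K4 → Q5 → 00 costs 36.
Optimal: 00 → B3 → E8 → K6 → Q5 → K4 → 00 costs 34 (by enumerating all 60 distinct tours).
Excess = 36 − 34 = 2.

2 longer than the optimal tour.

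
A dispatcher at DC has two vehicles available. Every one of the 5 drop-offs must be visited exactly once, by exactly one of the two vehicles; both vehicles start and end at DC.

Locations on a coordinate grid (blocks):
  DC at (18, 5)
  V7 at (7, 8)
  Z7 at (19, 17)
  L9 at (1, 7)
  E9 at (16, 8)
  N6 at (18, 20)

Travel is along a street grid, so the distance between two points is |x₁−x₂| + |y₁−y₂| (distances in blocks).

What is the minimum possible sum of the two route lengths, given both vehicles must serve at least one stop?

Minimum combined distance: 72 blocks.

Check every non-empty split of the stops between the two vehicles; for each half take its own optimal tour:
  {V7} + {Z7, L9, E9, N6}: 28 + 66 = 94
  {Z7} + {V7, L9, E9, N6}: 26 + 64 = 90
  {V7, Z7} + {L9, E9, N6}: 48 + 64 = 112
  {L9} + {V7, Z7, E9, N6}: 38 + 54 = 92
  {V7, L9} + {Z7, E9, N6}: 40 + 36 = 76
  {Z7, L9} + {V7, E9, N6}: 60 + 52 = 112
  … (15 splits in total)
  {V7, L9, E9} + {Z7, N6}: 40 + 32 = 72  ← best
Best: vehicle 1 DC → L9 → V7 → E9 → DC = 40; vehicle 2 DC → Z7 → N6 → DC = 32; combined 72.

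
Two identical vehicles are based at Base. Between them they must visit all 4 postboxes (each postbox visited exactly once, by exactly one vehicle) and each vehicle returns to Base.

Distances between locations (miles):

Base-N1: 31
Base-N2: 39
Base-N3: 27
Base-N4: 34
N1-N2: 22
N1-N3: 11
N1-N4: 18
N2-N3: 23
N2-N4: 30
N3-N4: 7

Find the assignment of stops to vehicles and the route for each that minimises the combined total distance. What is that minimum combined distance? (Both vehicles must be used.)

160 miles — the smallest possible combined total.

Try each way of splitting the stops between the two vehicles (each non-empty) and, for each split, find the best tour for each vehicle:
  {N1} + {N2, N3, N4}: 62 + 103 = 165
  {N2} + {N1, N3, N4}: 78 + 83 = 161
  {N1, N2} + {N3, N4}: 92 + 68 = 160
  {N3} + {N1, N2, N4}: 54 + 113 = 167
  {N1, N3} + {N2, N4}: 69 + 103 = 172
  {N2, N3} + {N1, N4}: 89 + 83 = 172
  … (7 splits in total)
Best: vehicle 1 Base → N1 → N2 → Base = 92; vehicle 2 Base → N3 → N4 → Base = 68; combined 160.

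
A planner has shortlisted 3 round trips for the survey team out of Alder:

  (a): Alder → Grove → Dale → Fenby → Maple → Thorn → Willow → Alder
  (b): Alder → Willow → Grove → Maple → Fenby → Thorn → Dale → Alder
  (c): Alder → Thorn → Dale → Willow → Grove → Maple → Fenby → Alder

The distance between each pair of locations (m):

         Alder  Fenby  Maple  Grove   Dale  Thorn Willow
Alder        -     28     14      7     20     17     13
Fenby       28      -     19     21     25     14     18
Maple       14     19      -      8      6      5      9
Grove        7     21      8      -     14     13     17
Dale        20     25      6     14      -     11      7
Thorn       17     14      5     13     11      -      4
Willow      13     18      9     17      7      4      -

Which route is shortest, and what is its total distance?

(a): 7 + 14 + 25 + 19 + 5 + 4 + 13 = 87
(b): 13 + 17 + 8 + 19 + 14 + 11 + 20 = 102
(c): 17 + 11 + 7 + 17 + 8 + 19 + 28 = 107

Shortest is (a), total 87 m.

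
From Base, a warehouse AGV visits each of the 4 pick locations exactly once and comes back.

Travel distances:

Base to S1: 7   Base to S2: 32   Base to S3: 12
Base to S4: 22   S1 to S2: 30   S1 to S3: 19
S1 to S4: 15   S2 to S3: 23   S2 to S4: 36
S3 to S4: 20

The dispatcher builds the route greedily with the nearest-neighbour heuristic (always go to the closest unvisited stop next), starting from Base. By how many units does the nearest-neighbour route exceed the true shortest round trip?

4 longer than the optimal tour.

Base: S1=7, S3=12, S4=22, S2=32 ⇒ S1
S1: S4=15, S3=19, S2=30 ⇒ S4
S4: S3=20, S2=36 ⇒ S3
S3: S2=23 ⇒ S2
NN route Base → S1 → S4 → S3 → S2 → Base costs 97.
Optimal: Base → S1 → S4 → S2 → S3 → Base costs 93 (by enumerating all 12 distinct tours).
Excess = 97 − 93 = 4.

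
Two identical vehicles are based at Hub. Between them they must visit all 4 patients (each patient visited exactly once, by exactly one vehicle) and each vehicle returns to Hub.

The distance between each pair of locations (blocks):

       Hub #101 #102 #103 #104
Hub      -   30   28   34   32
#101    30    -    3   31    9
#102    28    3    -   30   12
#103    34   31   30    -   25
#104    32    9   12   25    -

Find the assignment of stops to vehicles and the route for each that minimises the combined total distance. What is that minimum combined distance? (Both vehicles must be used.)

Minimum combined distance: 140 blocks.

Try each way of splitting the stops between the two vehicles (each non-empty) and, for each split, find the best tour for each vehicle:
  {#101} + {#102, #103, #104}: 60 + 99 = 159
  {#102} + {#101, #103, #104}: 56 + 98 = 154
  {#101, #102} + {#103, #104}: 61 + 91 = 152
  {#103} + {#101, #102, #104}: 68 + 72 = 140
  {#101, #103} + {#102, #104}: 95 + 72 = 167
  {#102, #103} + {#101, #104}: 92 + 71 = 163
  … (7 splits in total)
Best: vehicle 1 Hub → #103 → Hub = 68; vehicle 2 Hub → #102 → #101 → #104 → Hub = 72; combined 140.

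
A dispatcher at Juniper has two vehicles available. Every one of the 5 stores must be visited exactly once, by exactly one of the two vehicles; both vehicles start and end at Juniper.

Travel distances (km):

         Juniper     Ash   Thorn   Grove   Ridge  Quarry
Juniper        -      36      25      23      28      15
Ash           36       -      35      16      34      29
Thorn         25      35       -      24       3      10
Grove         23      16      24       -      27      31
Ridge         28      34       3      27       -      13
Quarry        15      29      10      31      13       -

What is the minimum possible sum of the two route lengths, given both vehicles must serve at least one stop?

There are 2^4 − 1 = 15 ways to divide the 5 stops into two non-empty groups. For each, the best each vehicle can do is its own shortest tour through its group:
  {Ash} + {Thorn, Grove, Ridge, Quarry}: 72 + 78 = 150
  {Thorn} + {Ash, Grove, Ridge, Quarry}: 50 + 101 = 151
  {Ash, Thorn} + {Grove, Ridge, Quarry}: 96 + 78 = 174
  {Grove} + {Ash, Thorn, Ridge, Quarry}: 46 + 98 = 144
  {Ash, Grove} + {Thorn, Ridge, Quarry}: 75 + 56 = 131
  {Thorn, Grove} + {Ash, Ridge, Quarry}: 72 + 98 = 170
  … (15 splits in total)
Best: vehicle 1 Juniper → Ash → Grove → Juniper = 75; vehicle 2 Juniper → Thorn → Ridge → Quarry → Juniper = 56; combined 131.

Minimum combined distance: 131 km.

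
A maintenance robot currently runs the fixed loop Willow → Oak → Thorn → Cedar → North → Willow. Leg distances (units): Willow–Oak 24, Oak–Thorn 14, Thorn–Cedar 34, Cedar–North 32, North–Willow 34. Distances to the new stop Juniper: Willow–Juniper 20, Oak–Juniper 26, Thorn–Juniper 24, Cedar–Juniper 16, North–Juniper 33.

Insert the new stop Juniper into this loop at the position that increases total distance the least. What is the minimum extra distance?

+6 — insert Juniper between Thorn and Cedar.

Insertion cost between consecutive stops i–j is d(i,Juniper) + d(Juniper,j) − d(i,j):
  between Willow and Oak: 20 + 26 − 24 = 22
  between Oak and Thorn: 26 + 24 − 14 = 36
  between Thorn and Cedar: 24 + 16 − 34 = 6
  between Cedar and North: 16 + 33 − 32 = 17
  between North and Willow: 33 + 20 − 34 = 19
Cheapest insertion is between Thorn and Cedar, adding 6.
New total = 138 + 6 = 144.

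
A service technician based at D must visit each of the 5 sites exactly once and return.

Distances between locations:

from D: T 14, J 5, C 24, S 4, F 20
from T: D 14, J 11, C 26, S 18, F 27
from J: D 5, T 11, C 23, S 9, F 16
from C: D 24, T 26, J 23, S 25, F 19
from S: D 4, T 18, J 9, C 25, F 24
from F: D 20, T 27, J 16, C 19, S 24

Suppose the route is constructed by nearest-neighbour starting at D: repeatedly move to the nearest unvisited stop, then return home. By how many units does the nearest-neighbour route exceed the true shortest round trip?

From D: S=4, J=5, T=14, F=20, C=24 → choose S (4).
From S: J=9, T=18, F=24, C=25 → choose J (9).
From J: T=11, F=16, C=23 → choose T (11).
From T: C=26, F=27 → choose C (26).
From C: F=19 → choose F (19).
NN route D → S → J → T → C → F → D costs 89.
Optimal: D → T → C → F → J → S → D costs 88 (by enumerating all 60 distinct tours).
Excess = 89 − 88 = 1.

The nearest-neighbour route is 1 longer than optimal.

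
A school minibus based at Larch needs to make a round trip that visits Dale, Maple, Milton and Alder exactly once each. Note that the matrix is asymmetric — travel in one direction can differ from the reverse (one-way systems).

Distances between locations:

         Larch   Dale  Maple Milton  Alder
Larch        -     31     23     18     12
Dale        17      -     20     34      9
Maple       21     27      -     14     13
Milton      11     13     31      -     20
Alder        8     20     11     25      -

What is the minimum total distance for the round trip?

Larch - Dale - Maple - Milton - Alder - Larch: 31+20+14+20+8 = 93
Larch - Dale - Maple - Alder - Milton - Larch: 31+20+13+25+11 = 100
Larch - Dale - Milton - Maple - Alder - Larch: 31+34+31+13+8 = 117
Larch - Dale - Milton - Alder - Maple - Larch: 31+34+20+11+21 = 117
Larch - Dale - Alder - Maple - Milton - Larch: 31+9+11+14+11 = 76
Larch - Dale - Alder - Milton - Maple - Larch: 31+9+25+31+21 = 117
Larch - Maple - Dale - Milton - Alder - Larch: 23+27+34+20+8 = 112
Larch - Maple - Dale - Alder - Milton - Larch: 23+27+9+25+11 = 95
Larch - Maple - Milton - Dale - Alder - Larch: 23+14+13+9+8 = 67
Larch - Maple - Milton - Alder - Dale - Larch: 23+14+20+20+17 = 94
Larch - Maple - Alder - Dale - Milton - Larch: 23+13+20+34+11 = 101
Larch - Maple - Alder - Milton - Dale - Larch: 23+13+25+13+17 = 91
Larch - Milton - Dale - Maple - Alder - Larch: 18+13+20+13+8 = 72
Larch - Milton - Dale - Alder - Maple - Larch: 18+13+9+11+21 = 72
… (10 more)
The minimum is 67.
One optimal route: Larch → Maple → Milton → Dale → Alder → Larch.

Shortest round trip = 67.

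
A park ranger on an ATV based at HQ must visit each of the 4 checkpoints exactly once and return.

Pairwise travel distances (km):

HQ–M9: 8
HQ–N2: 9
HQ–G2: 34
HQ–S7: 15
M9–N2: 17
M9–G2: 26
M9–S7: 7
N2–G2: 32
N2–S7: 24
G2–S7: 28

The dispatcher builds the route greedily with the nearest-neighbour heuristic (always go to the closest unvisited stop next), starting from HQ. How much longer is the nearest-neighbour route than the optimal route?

Excess over optimum: 21 km.

HQ: M9=8, N2=9, S7=15, G2=34 ⇒ M9
M9: S7=7, N2=17, G2=26 ⇒ S7
S7: N2=24, G2=28 ⇒ N2
N2: G2=32 ⇒ G2
NN route HQ → M9 → S7 → N2 → G2 → HQ costs 105.
Optimal: HQ → M9 → S7 → G2 → N2 → HQ costs 84 (by enumerating all 12 distinct tours).
Excess = 105 − 84 = 21.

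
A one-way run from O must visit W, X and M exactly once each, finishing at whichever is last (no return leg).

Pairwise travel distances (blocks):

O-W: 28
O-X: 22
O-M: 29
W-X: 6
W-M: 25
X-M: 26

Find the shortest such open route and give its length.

There are 3! = 6 possible orderings.
O → W → X → M: 28+6+26 = 60
O → W → M → X: 28+25+26 = 79
O → X → W → M: 22+6+25 = 53
O → X → M → W: 22+26+25 = 73
O → M → W → X: 29+25+6 = 60
O → M → X → W: 29+26+6 = 61
The minimum is 53.
One shortest path: O → X → W → M.

Shortest open route: 53 blocks.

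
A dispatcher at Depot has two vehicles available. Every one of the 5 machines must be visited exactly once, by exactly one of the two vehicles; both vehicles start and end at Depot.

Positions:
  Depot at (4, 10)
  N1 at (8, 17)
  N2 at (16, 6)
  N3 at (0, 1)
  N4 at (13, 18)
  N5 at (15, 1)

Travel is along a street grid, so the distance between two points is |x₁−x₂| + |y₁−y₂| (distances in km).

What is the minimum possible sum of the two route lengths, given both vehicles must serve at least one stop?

Minimum combined distance: 84 km.

There are 2^4 − 1 = 15 ways to divide the 5 stops into two non-empty groups. For each, the best each vehicle can do is its own shortest tour through its group:
  {N1} + {N2, N3, N4, N5}: 22 + 66 = 88
  {N2} + {N1, N3, N4, N5}: 32 + 64 = 96
  {N1, N2} + {N3, N4, N5}: 46 + 64 = 110
  {N3} + {N1, N2, N4, N5}: 26 + 58 = 84
  {N1, N3} + {N2, N4, N5}: 48 + 58 = 106
  {N2, N3} + {N1, N4, N5}: 50 + 56 = 106
  … (15 splits in total)
Best: vehicle 1 Depot → N3 → Depot = 26; vehicle 2 Depot → N1 → N4 → N2 → N5 → Depot = 58; combined 84.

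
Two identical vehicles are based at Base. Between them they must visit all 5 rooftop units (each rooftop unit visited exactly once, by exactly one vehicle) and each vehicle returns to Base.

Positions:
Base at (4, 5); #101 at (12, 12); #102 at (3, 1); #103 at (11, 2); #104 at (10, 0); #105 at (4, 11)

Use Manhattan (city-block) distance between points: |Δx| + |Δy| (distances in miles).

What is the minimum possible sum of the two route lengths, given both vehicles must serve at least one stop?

50 miles — the smallest possible combined total.

There are 2^4 − 1 = 15 ways to divide the 5 stops into two non-empty groups. For each, the best each vehicle can do is its own shortest tour through its group:
  {#101} + {#102, #103, #104, #105}: 30 + 38 = 68
  {#102} + {#101, #103, #104, #105}: 10 + 40 = 50
  {#101, #102} + {#103, #104, #105}: 40 + 36 = 76
  {#103} + {#101, #102, #104, #105}: 20 + 42 = 62
  {#101, #103} + {#102, #104, #105}: 36 + 36 = 72
  {#102, #103} + {#101, #104, #105}: 24 + 40 = 64
  … (15 splits in total)
Best: vehicle 1 Base → #102 → Base = 10; vehicle 2 Base → #104 → #103 → #101 → #105 → Base = 40; combined 50.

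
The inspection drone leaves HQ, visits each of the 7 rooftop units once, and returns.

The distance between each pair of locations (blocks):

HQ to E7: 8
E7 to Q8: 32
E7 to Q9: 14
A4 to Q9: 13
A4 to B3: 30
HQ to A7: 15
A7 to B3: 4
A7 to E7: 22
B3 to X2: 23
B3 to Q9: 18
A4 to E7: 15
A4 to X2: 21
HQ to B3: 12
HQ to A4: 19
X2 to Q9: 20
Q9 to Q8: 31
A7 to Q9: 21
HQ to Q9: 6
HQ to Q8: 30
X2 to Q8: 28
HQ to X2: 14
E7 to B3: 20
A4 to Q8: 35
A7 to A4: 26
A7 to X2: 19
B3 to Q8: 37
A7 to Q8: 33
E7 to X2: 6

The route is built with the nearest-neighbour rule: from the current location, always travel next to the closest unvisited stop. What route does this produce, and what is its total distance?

At HQ the remaining stops are Q9 6, E7 8, B3 12, X2 14, A7 15, A4 19, Q8 30; go to Q9.
At Q9 the remaining stops are A4 13, E7 14, B3 18, X2 20, A7 21, Q8 31; go to A4.
At A4 the remaining stops are E7 15, X2 21, A7 26, B3 30, Q8 35; go to E7.
At E7 the remaining stops are X2 6, B3 20, A7 22, Q8 32; go to X2.
At X2 the remaining stops are A7 19, B3 23, Q8 28; go to A7.
At A7 the remaining stops are B3 4, Q8 33; go to B3.
At B3 the remaining stops are Q8 37; go to Q8.
Return Q8→HQ: 30.
Total = 6 + 13 + 15 + 6 + 19 + 4 + 37 + 30 = 130.

Nearest-neighbour total = 130 blocks; route HQ → Q9 → A4 → E7 → X2 → A7 → B3 → Q8 → HQ.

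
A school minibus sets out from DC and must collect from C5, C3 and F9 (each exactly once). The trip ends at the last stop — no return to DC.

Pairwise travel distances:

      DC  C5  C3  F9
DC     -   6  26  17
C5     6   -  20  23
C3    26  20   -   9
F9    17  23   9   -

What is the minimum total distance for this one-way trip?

There are 3! = 6 possible orderings.
DC - C5 - C3 - F9: 6+20+9 = 35
DC - C5 - F9 - C3: 6+23+9 = 38
DC - C3 - C5 - F9: 26+20+23 = 69
DC - C3 - F9 - C5: 26+9+23 = 58
DC - F9 - C5 - C3: 17+23+20 = 60
DC - F9 - C3 - C5: 17+9+20 = 46
The minimum is 35.
One shortest path: DC → C5 → C3 → F9.

35 — the minimum one-way total.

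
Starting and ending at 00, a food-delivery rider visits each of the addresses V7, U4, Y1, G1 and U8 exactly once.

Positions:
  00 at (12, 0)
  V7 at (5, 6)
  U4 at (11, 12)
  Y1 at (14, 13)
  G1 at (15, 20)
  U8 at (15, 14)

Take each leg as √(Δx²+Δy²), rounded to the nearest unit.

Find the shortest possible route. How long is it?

With 5 stops there are 5!/2 = 60 distinct round trips (a route and its reverse cost the same).
00 → V7 → U4 → Y1 → G1 → U8 → 00: 9+8+3+7+6+14 = 47
00 → V7 → U4 → Y1 → U8 → G1 → 00: 9+8+3+1+6+20 = 47
00 → V7 → U4 → G1 → Y1 → U8 → 00: 9+8+9+7+1+14 = 48
00 → V7 → U4 → G1 → U8 → Y1 → 00: 9+8+9+6+1+13 = 46
00 → V7 → U4 → U8 → Y1 → G1 → 00: 9+8+4+1+7+20 = 49
00 → V7 → U4 → U8 → G1 → Y1 → 00: 9+8+4+6+7+13 = 47
00 → V7 → Y1 → U4 → G1 → U8 → 00: 9+11+3+9+6+14 = 52
00 → V7 → Y1 → U4 → U8 → G1 → 00: 9+11+3+4+6+20 = 53
00 → V7 → Y1 → G1 → U4 → U8 → 00: 9+11+7+9+4+14 = 54
00 → V7 → Y1 → G1 → U8 → U4 → 00: 9+11+7+6+4+12 = 49
00 → V7 → Y1 → U8 → U4 → G1 → 00: 9+11+1+4+9+20 = 54
00 → V7 → Y1 → U8 → G1 → U4 → 00: 9+11+1+6+9+12 = 48
00 → V7 → G1 → U4 → Y1 → U8 → 00: 9+17+9+3+1+14 = 53
00 → V7 → G1 → U4 → U8 → Y1 → 00: 9+17+9+4+1+13 = 53
… (46 more)
The minimum is 46.
One optimal route: 00 → V7 → U4 → G1 → U8 → Y1 → 00 (or its reverse).

Minimum total distance: 46.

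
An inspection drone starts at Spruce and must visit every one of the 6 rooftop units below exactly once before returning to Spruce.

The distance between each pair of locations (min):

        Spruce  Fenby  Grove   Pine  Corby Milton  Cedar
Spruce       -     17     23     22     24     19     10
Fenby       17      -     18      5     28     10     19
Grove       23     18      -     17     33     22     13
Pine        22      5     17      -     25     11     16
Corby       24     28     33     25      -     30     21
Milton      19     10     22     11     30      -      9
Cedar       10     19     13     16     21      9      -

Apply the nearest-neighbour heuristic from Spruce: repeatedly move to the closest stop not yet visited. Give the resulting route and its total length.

108 min along Spruce → Cedar → Milton → Fenby → Pine → Grove → Corby → Spruce.

Spruce → [Cedar:10 / Fenby:17 / Milton:19 / Pine:22 / Grove:23 / Corby:24] → Cedar (10)
Cedar → [Milton:9 / Grove:13 / Pine:16 / Fenby:19 / Corby:21] → Milton (9)
Milton → [Fenby:10 / Pine:11 / Grove:22 / Corby:30] → Fenby (10)
Fenby → [Pine:5 / Grove:18 / Corby:28] → Pine (5)
Pine → [Grove:17 / Corby:25] → Grove (17)
Grove → [Corby:33] → Corby (33)
Return Corby→Spruce: 24.
Total = 10 + 9 + 10 + 5 + 17 + 33 + 24 = 108.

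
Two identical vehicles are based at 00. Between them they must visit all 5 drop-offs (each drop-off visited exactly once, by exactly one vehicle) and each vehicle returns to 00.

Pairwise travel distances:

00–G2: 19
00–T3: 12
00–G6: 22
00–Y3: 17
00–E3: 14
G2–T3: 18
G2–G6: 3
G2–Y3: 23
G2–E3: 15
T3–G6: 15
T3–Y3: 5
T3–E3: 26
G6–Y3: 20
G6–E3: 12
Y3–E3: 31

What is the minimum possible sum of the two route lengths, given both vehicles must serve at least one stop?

Minimum combined distance: 82.

Try each way of splitting the stops between the two vehicles (each non-empty) and, for each split, find the best tour for each vehicle:
  {G2} + {T3, G6, Y3, E3}: 38 + 63 = 101
  {T3} + {G2, G6, Y3, E3}: 24 + 69 = 93
  {G2, T3} + {G6, Y3, E3}: 49 + 63 = 112
  {G6} + {G2, T3, Y3, E3}: 44 + 69 = 113
  {G2, G6} + {T3, Y3, E3}: 44 + 62 = 106
  {T3, G6} + {G2, Y3, E3}: 49 + 69 = 118
  … (15 splits in total)
  {T3, Y3} + {G2, G6, E3}: 34 + 48 = 82  ← best
Best: vehicle 1 00 → T3 → Y3 → 00 = 34; vehicle 2 00 → G2 → G6 → E3 → 00 = 48; combined 82.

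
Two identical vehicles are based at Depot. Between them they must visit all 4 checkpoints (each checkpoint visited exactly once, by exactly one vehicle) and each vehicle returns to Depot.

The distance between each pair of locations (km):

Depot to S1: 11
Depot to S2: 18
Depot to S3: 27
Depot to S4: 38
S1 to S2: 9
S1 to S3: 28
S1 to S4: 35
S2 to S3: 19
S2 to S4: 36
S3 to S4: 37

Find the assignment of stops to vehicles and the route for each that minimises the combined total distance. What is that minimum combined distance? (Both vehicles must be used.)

Minimum combined distance: 134 km.

Try each way of splitting the stops between the two vehicles (each non-empty) and, for each split, find the best tour for each vehicle:
  {S1} + {S2, S3, S4}: 22 + 112 = 134
  {S2} + {S1, S3, S4}: 36 + 110 = 146
  {S1, S2} + {S3, S4}: 38 + 102 = 140
  {S3} + {S1, S2, S4}: 54 + 94 = 148
  {S1, S3} + {S2, S4}: 66 + 92 = 158
  {S2, S3} + {S1, S4}: 64 + 84 = 148
  … (7 splits in total)
Best: vehicle 1 Depot → S1 → Depot = 22; vehicle 2 Depot → S2 → S3 → S4 → Depot = 112; combined 134.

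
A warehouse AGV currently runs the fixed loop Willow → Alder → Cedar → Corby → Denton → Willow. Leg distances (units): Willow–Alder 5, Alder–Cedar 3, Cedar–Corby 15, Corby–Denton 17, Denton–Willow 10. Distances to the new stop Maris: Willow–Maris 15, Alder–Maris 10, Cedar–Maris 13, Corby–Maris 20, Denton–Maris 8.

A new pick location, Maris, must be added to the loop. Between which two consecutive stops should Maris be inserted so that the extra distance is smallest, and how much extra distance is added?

Adding 11 by placing Maris on the Corby–Denton leg.

Insertion cost between consecutive stops i–j is d(i,Maris) + d(Maris,j) − d(i,j):
  between Willow and Alder: 15 + 10 − 5 = 20
  between Alder and Cedar: 10 + 13 − 3 = 20
  between Cedar and Corby: 13 + 20 − 15 = 18
  between Corby and Denton: 20 + 8 − 17 = 11
  between Denton and Willow: 8 + 15 − 10 = 13
Cheapest insertion is between Corby and Denton, adding 11.
New total = 50 + 11 = 61.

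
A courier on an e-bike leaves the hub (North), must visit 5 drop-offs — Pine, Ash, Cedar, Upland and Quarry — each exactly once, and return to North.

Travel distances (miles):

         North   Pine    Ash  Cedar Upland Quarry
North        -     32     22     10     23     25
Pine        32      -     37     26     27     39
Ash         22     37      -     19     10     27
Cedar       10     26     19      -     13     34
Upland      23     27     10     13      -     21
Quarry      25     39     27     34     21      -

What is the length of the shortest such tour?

With 5 stops there are 5!/2 = 60 distinct round trips (a route and its reverse cost the same).
North-Pine-Ash-Cedar-Upland-Quarry-North: 32+37+19+13+21+25 = 147
North-Pine-Ash-Cedar-Quarry-Upland-North: 32+37+19+34+21+23 = 166
North-Pine-Ash-Upland-Cedar-Quarry-North: 32+37+10+13+34+25 = 151
North-Pine-Ash-Upland-Quarry-Cedar-North: 32+37+10+21+34+10 = 144
North-Pine-Ash-Quarry-Cedar-Upland-North: 32+37+27+34+13+23 = 166
North-Pine-Ash-Quarry-Upland-Cedar-North: 32+37+27+21+13+10 = 140
North-Pine-Cedar-Ash-Upland-Quarry-North: 32+26+19+10+21+25 = 133
North-Pine-Cedar-Ash-Quarry-Upland-North: 32+26+19+27+21+23 = 148
North-Pine-Cedar-Upland-Ash-Quarry-North: 32+26+13+10+27+25 = 133
North-Pine-Cedar-Upland-Quarry-Ash-North: 32+26+13+21+27+22 = 141
North-Pine-Cedar-Quarry-Ash-Upland-North: 32+26+34+27+10+23 = 152
North-Pine-Cedar-Quarry-Upland-Ash-North: 32+26+34+21+10+22 = 145
North-Pine-Upland-Ash-Cedar-Quarry-North: 32+27+10+19+34+25 = 147
North-Pine-Upland-Ash-Quarry-Cedar-North: 32+27+10+27+34+10 = 140
… (46 more)
North-Cedar-Pine-Upland-Ash-Quarry-North: 10+26+27+10+27+25 = 125  ← best
The minimum is 125.
One optimal route: North → Cedar → Pine → Upland → Ash → Quarry → North (or its reverse).

Shortest round trip = 125 miles.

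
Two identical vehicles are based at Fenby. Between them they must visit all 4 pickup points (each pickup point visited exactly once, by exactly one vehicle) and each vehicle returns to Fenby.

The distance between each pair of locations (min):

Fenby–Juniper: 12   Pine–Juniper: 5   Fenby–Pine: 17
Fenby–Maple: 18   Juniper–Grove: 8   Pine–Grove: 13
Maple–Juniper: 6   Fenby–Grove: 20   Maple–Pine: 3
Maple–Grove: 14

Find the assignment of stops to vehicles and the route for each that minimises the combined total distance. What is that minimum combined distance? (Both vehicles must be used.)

78 min — the smallest possible combined total.

Try each way of splitting the stops between the two vehicles (each non-empty) and, for each split, find the best tour for each vehicle:
  {Maple} + {Pine, Juniper, Grove}: 36 + 50 = 86
  {Pine} + {Maple, Juniper, Grove}: 34 + 52 = 86
  {Maple, Pine} + {Juniper, Grove}: 38 + 40 = 78
  {Juniper} + {Maple, Pine, Grove}: 24 + 54 = 78
  {Maple, Juniper} + {Pine, Grove}: 36 + 50 = 86
  {Pine, Juniper} + {Maple, Grove}: 34 + 52 = 86
  … (7 splits in total)
Best: vehicle 1 Fenby → Maple → Pine → Fenby = 38; vehicle 2 Fenby → Juniper → Grove → Fenby = 40; combined 78.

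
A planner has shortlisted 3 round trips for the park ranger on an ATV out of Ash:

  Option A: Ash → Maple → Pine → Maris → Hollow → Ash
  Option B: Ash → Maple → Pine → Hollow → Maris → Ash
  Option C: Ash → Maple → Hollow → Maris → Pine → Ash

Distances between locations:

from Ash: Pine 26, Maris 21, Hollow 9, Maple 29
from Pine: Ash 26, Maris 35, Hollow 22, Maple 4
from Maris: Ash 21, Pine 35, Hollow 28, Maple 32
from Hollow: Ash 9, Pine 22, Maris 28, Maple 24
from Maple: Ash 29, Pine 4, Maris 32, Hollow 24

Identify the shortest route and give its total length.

Option A: 29 + 4 + 35 + 28 + 9 = 105
Option B: 29 + 4 + 22 + 28 + 21 = 104
Option C: 29 + 24 + 28 + 35 + 26 = 142

104 — Option B is the shortest.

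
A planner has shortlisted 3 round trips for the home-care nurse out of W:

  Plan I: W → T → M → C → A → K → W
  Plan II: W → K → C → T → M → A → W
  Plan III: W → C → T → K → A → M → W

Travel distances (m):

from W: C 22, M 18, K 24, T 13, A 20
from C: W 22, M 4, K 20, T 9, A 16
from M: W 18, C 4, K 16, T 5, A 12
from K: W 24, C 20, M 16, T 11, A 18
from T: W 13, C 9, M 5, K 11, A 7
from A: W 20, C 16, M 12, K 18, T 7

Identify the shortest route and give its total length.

80 m — Plan I is the shortest.

Plan I: 13 + 5 + 4 + 16 + 18 + 24 = 80
Plan II: 24 + 20 + 9 + 5 + 12 + 20 = 90
Plan III: 22 + 9 + 11 + 18 + 12 + 18 = 90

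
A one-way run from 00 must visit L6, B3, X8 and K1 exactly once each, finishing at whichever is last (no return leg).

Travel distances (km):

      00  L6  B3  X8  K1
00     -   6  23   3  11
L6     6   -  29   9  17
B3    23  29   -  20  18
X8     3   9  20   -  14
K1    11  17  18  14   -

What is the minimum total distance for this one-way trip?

There are 4! = 24 possible orderings.
00 → L6 → B3 → X8 → K1: 6+29+20+14 = 69
00 → L6 → B3 → K1 → X8: 6+29+18+14 = 67
00 → L6 → X8 → B3 → K1: 6+9+20+18 = 53
00 → L6 → X8 → K1 → B3: 6+9+14+18 = 47
00 → L6 → K1 → B3 → X8: 6+17+18+20 = 61
00 → L6 → K1 → X8 → B3: 6+17+14+20 = 57
00 → B3 → L6 → X8 → K1: 23+29+9+14 = 75
00 → B3 → L6 → K1 → X8: 23+29+17+14 = 83
00 → B3 → X8 → L6 → K1: 23+20+9+17 = 69
00 → B3 → X8 → K1 → L6: 23+20+14+17 = 74
00 → B3 → K1 → L6 → X8: 23+18+17+9 = 67
00 → B3 → K1 → X8 → L6: 23+18+14+9 = 64
00 → X8 → L6 → B3 → K1: 3+9+29+18 = 59
00 → X8 → L6 → K1 → B3: 3+9+17+18 = 47
… (10 more)
The minimum is 47.
One shortest path: 00 → L6 → X8 → K1 → B3.

47 km — the minimum one-way total.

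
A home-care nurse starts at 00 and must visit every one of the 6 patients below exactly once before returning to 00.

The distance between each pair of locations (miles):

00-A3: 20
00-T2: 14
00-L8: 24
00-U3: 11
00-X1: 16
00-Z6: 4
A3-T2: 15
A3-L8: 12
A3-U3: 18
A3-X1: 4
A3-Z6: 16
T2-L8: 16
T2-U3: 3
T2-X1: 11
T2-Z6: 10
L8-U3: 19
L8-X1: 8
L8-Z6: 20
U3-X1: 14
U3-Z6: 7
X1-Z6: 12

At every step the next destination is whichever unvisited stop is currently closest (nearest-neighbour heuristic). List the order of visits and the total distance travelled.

00 → [Z6:4 / U3:11 / T2:14 / X1:16 / A3:20 / L8:24] → Z6 (4)
Z6 → [U3:7 / T2:10 / X1:12 / A3:16 / L8:20] → U3 (7)
U3 → [T2:3 / X1:14 / A3:18 / L8:19] → T2 (3)
T2 → [X1:11 / A3:15 / L8:16] → X1 (11)
X1 → [A3:4 / L8:8] → A3 (4)
A3 → [L8:12] → L8 (12)
Return L8→00: 24.
Total = 4 + 7 + 3 + 11 + 4 + 12 + 24 = 65.

65 miles along 00 → Z6 → U3 → T2 → X1 → A3 → L8 → 00.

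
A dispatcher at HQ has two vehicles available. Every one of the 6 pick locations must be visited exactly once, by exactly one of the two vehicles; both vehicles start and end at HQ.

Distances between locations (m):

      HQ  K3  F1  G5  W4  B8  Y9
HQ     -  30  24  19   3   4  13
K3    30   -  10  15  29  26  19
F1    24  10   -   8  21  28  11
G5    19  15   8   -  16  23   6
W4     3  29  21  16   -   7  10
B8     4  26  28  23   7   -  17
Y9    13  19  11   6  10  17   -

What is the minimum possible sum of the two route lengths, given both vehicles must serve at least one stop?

73 m — the smallest possible combined total.

There are 2^5 − 1 = 31 ways to divide the 6 stops into two non-empty groups. For each, the best each vehicle can do is its own shortest tour through its group:
  {K3} + {F1, G5, W4, B8, Y9}: 60 + 59 = 119
  {F1} + {K3, G5, W4, B8, Y9}: 48 + 64 = 112
  {K3, F1} + {G5, W4, B8, Y9}: 64 + 46 = 110
  {G5} + {K3, F1, W4, B8, Y9}: 38 + 64 = 102
  {K3, G5} + {F1, W4, B8, Y9}: 64 + 56 = 120
  {F1, G5} + {K3, W4, B8, Y9}: 51 + 62 = 113
  … (31 splits in total)
  {W4} + {K3, F1, G5, B8, Y9}: 6 + 67 = 73  ← best
Best: vehicle 1 HQ → W4 → HQ = 6; vehicle 2 HQ → B8 → K3 → F1 → G5 → Y9 → HQ = 67; combined 73.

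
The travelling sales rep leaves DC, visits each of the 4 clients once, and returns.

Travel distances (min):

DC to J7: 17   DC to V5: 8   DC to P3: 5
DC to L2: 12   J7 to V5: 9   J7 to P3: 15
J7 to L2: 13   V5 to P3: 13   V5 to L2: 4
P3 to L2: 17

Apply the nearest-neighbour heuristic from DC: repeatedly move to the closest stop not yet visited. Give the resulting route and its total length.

52 min along DC → P3 → V5 → L2 → J7 → DC.

From DC: distances to unvisited — P3=5, V5=8, L2=12, J7=17. Nearest is P3 (5).
From P3: distances to unvisited — V5=13, J7=15, L2=17. Nearest is V5 (13).
From V5: distances to unvisited — L2=4, J7=9. Nearest is L2 (4).
From L2: distances to unvisited — J7=13. Nearest is J7 (13).
Return J7→DC: 17.
Total = 5 + 13 + 4 + 13 + 17 = 52.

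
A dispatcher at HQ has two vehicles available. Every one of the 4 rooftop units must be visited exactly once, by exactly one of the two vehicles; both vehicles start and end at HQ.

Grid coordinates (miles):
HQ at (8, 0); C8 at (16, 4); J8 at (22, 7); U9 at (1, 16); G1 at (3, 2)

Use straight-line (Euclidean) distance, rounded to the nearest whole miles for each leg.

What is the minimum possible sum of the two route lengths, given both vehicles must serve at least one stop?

There are 2^3 − 1 = 7 ways to divide the 4 stops into two non-empty groups. For each, the best each vehicle can do is its own shortest tour through its group:
  {C8} + {J8, U9, G1}: 18 + 58 = 76
  {J8} + {C8, U9, G1}: 32 + 47 = 79
  {C8, J8} + {U9, G1}: 32 + 36 = 68
  {U9} + {C8, J8, G1}: 34 + 41 = 75
  {C8, U9} + {J8, G1}: 45 + 41 = 86
  {J8, U9} + {C8, G1}: 56 + 27 = 83
  … (7 splits in total)
  {C8, J8, U9} + {G1}: 56 + 10 = 66  ← best
Best: vehicle 1 HQ → C8 → J8 → U9 → HQ = 56; vehicle 2 HQ → G1 → HQ = 10; combined 66.

Minimum combined distance: 66 miles.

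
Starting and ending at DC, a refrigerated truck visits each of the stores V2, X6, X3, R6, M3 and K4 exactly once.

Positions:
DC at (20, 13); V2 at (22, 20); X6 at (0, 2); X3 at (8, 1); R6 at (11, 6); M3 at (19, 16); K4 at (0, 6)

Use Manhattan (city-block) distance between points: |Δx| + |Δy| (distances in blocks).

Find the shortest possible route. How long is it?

Shortest round trip = 82 blocks.

There are 360 distinct closed tours to check (reversals are equivalent).
DC→V2→X6→X3→R6→M3→K4→DC: 9+40+9+8+18+29+27 = 140
DC→V2→X6→X3→R6→K4→M3→DC: 9+40+9+8+11+29+4 = 110
DC→V2→X6→X3→M3→R6→K4→DC: 9+40+9+26+18+11+27 = 140
DC→V2→X6→X3→M3→K4→R6→DC: 9+40+9+26+29+11+16 = 140
DC→V2→X6→X3→K4→R6→M3→DC: 9+40+9+13+11+18+4 = 104
DC→V2→X6→X3→K4→M3→R6→DC: 9+40+9+13+29+18+16 = 134
DC→V2→X6→R6→X3→M3→K4→DC: 9+40+15+8+26+29+27 = 154
DC→V2→X6→R6→X3→K4→M3→DC: 9+40+15+8+13+29+4 = 118
… (352 more)
DC→V2→M3→X3→X6→K4→R6→DC: 9+7+26+9+4+11+16 = 82  ← best
The minimum is 82.
One optimal route: DC → V2 → M3 → X3 → X6 → K4 → R6 → DC (or its reverse).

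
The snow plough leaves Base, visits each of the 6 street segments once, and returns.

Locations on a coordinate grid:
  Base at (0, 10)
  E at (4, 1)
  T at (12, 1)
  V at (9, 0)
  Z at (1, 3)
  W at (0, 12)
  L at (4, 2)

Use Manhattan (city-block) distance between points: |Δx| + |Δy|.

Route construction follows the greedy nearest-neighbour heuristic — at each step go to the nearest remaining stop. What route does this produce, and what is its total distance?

From Base: distances to unvisited — W=2, Z=8, L=12, E=13, V=19, T=21. Nearest is W (2).
From W: distances to unvisited — Z=10, L=14, E=15, V=21, T=23. Nearest is Z (10).
From Z: distances to unvisited — L=4, E=5, V=11, T=13. Nearest is L (4).
From L: distances to unvisited — E=1, V=7, T=9. Nearest is E (1).
From E: distances to unvisited — V=6, T=8. Nearest is V (6).
From V: distances to unvisited — T=4. Nearest is T (4).
Return T→Base: 21.
Total = 2 + 10 + 4 + 1 + 6 + 4 + 21 = 48.

48 along Base → W → Z → L → E → V → T → Base.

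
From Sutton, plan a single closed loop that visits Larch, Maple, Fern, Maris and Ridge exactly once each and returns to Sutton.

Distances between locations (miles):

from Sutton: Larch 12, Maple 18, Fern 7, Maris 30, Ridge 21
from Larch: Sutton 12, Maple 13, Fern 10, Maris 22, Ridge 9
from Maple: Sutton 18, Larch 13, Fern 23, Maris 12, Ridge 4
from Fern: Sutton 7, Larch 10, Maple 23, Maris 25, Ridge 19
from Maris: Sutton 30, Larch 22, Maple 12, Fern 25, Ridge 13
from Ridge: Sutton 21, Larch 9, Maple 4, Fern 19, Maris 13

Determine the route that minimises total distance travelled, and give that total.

Minimum total distance: 69 miles.

Sutton → Larch → Maple → Fern → Maris → Ridge → Sutton: 12+13+23+25+13+21 = 107
Sutton → Larch → Maple → Fern → Ridge → Maris → Sutton: 12+13+23+19+13+30 = 110
Sutton → Larch → Maple → Maris → Fern → Ridge → Sutton: 12+13+12+25+19+21 = 102
Sutton → Larch → Maple → Maris → Ridge → Fern → Sutton: 12+13+12+13+19+7 = 76
Sutton → Larch → Maple → Ridge → Fern → Maris → Sutton: 12+13+4+19+25+30 = 103
Sutton → Larch → Maple → Ridge → Maris → Fern → Sutton: 12+13+4+13+25+7 = 74
Sutton → Larch → Fern → Maple → Maris → Ridge → Sutton: 12+10+23+12+13+21 = 91
Sutton → Larch → Fern → Maple → Ridge → Maris → Sutton: 12+10+23+4+13+30 = 92
Sutton → Larch → Fern → Maris → Maple → Ridge → Sutton: 12+10+25+12+4+21 = 84
Sutton → Larch → Fern → Maris → Ridge → Maple → Sutton: 12+10+25+13+4+18 = 82
Sutton → Larch → Fern → Ridge → Maple → Maris → Sutton: 12+10+19+4+12+30 = 87
Sutton → Larch → Fern → Ridge → Maris → Maple → Sutton: 12+10+19+13+12+18 = 84
Sutton → Larch → Maris → Maple → Fern → Ridge → Sutton: 12+22+12+23+19+21 = 109
Sutton → Larch → Maris → Maple → Ridge → Fern → Sutton: 12+22+12+4+19+7 = 76
… (46 more)
Sutton → Larch → Ridge → Maple → Maris → Fern → Sutton: 12+9+4+12+25+7 = 69  ← best
The minimum is 69.
One optimal route: Sutton → Larch → Ridge → Maple → Maris → Fern → Sutton (or its reverse).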